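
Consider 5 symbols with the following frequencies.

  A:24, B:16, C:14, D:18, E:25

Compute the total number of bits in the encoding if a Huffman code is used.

224

Greedily combine the two least-frequent nodes:
combine C(14), B(16) → 30
combine D(18), A(24) → 42
combine E(25), 30 → 55
combine 42, 55 → 97
Total encoded bits = sum of merged weights = 30 + 42 + 55 + 97 = 224.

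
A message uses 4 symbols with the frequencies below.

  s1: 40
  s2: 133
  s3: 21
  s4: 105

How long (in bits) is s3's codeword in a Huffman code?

Build the tree from the bottom:
combine s3(21), s1(40) → 61
combine 61, s4(105) → 166
combine s2(133), 166 → 299
The subtree containing s3 is merged 3 times, so code length = 3.

3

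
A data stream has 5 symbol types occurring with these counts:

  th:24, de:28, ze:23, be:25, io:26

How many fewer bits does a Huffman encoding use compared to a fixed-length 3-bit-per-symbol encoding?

Fixed-length: 3 bits × 126 symbols = 378 bits.
Huffman merges:
ze(23) + th(24) → 47
be(25) + io(26) → 51
de(28) + 47 → 75
51 + 75 → 126
Huffman total = 47 + 51 + 75 + 126 = 299 bits.
Saving = 378 − 299 = 79 bits.

79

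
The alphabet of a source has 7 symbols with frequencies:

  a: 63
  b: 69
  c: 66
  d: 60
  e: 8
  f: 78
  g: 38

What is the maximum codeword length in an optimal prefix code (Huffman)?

Merge the two lowest-weight nodes at each step:
combine e(8), g(38) → 46
combine 46, d(60) → 106
combine a(63), c(66) → 129
combine b(69), f(78) → 147
combine 106, 129 → 235
combine 147, 235 → 382
The rarest symbols sit at the bottom; the longest codeword is 4 bits.

4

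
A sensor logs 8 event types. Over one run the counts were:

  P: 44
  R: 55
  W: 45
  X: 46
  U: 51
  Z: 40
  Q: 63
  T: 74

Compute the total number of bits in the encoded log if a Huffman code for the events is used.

1254

Merge the two smallest weights repeatedly:
combine Z(40), P(44) → 84
combine W(45), X(46) → 91
combine U(51), R(55) → 106
combine Q(63), T(74) → 137
combine 84, 91 → 175
combine 106, 137 → 243
combine 175, 243 → 418
Each symbol's bit-cost is frequency × depth; summing gives 1254 bits (equivalently 84 + 91 + 106 + 137 + 175 + 243 + 418).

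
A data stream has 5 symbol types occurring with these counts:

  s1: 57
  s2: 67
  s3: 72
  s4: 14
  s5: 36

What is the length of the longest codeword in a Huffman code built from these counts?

3

Merge the two lowest-weight nodes at each step:
combine s4(14), s5(36) → 50
combine 50, s1(57) → 107
combine s2(67), s3(72) → 139
combine 107, 139 → 246
The first pair merged (s4, s5) ends up deepest, at depth 3.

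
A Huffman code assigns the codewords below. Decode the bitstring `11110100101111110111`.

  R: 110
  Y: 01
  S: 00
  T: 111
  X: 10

TXXYYTRT

Read left to right; each codeword is recognised as soon as it completes (prefix code):
  111→T | 10→X | 10→X | 01→Y | 01→Y | 111→T | 110→R | 111→T
Decoded message: TXXYYTRT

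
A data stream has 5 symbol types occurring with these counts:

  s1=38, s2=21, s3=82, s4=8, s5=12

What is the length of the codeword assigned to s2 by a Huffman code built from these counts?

3

Huffman merges, smallest pair first:
combine s4(8), s5(12) → 20
combine 20, s2(21) → 41
combine s1(38), 41 → 79
combine 79, s3(82) → 161
s2's leaf is at depth 3, giving a 3-bit codeword.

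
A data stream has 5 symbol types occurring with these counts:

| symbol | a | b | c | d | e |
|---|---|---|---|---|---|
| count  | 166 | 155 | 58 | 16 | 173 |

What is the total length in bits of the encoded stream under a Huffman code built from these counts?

Greedily combine the two least-frequent nodes:
d(16) + c(58) → 74
74 + b(155) → 229
a(166) + e(173) → 339
229 + 339 → 568
Total encoded bits = sum of merged weights = 74 + 229 + 339 + 568 = 1210.

1210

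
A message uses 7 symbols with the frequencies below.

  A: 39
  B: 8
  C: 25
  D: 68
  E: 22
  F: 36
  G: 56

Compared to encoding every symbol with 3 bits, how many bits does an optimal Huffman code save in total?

94

Fixed-length: 3 bits × 254 symbols = 762 bits.
Huffman merges:
combine B(8), E(22) → 30
combine C(25), 30 → 55
combine F(36), A(39) → 75
combine 55, G(56) → 111
combine D(68), 75 → 143
combine 111, 143 → 254
Huffman total = 30 + 55 + 75 + 111 + 143 + 254 = 668 bits.
Saving = 762 − 668 = 94 bits.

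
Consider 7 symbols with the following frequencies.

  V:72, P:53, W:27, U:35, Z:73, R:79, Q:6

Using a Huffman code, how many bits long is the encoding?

Merge the two smallest weights repeatedly:
combine Q(6), W(27) → 33
combine 33, U(35) → 68
combine P(53), 68 → 121
combine V(72), Z(73) → 145
combine R(79), 121 → 200
combine 145, 200 → 345
Total encoded bits = sum of merged weights = 33 + 68 + 121 + 145 + 200 + 345 = 912.

912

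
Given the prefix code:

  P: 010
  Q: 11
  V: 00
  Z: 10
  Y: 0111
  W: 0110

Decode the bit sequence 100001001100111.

ZVPWY

Read left to right; each codeword is recognised as soon as it completes (prefix code):
  10→Z | 00→V | 010→P | 0110→W | 0111→Y
Decoded message: ZVPWY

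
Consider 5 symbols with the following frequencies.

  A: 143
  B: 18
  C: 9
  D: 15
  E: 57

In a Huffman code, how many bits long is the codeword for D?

4

Repeatedly merge the two smallest:
combine C(9), D(15) → 24
combine B(18), 24 → 42
combine 42, E(57) → 99
combine 99, A(143) → 242
D sits 4 levels below the root, so its codeword is 4 bits.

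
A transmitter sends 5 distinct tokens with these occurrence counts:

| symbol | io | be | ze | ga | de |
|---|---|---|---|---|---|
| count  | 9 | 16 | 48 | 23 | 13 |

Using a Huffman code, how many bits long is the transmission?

Merge the two smallest weights repeatedly:
io(9) + de(13) → 22
be(16) + 22 → 38
ga(23) + 38 → 61
ze(48) + 61 → 109
Total encoded bits = sum of merged weights = 22 + 38 + 61 + 109 = 230.

230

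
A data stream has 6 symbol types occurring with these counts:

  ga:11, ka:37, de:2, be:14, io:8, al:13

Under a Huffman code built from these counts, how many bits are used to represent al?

Huffman merges, smallest pair first:
combine de(2), io(8) → 10
combine 10, ga(11) → 21
combine al(13), be(14) → 27
combine 21, 27 → 48
combine ka(37), 48 → 85
al sits 3 levels below the root, so its codeword is 3 bits.

3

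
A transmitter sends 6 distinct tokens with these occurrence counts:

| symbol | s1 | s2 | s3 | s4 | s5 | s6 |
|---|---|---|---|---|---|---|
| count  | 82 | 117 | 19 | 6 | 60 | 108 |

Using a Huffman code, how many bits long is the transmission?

894

Merge the two smallest weights repeatedly:
combine s4(6), s3(19) → 25
combine 25, s5(60) → 85
combine s1(82), 85 → 167
combine s6(108), s2(117) → 225
combine 167, 225 → 392
Each symbol's bit-cost is frequency × depth; summing gives 894 bits (equivalently 25 + 85 + 167 + 225 + 392).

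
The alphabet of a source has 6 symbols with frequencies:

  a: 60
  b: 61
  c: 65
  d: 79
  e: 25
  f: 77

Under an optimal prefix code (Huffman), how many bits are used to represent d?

Build the tree from the bottom:
combine e(25), a(60) → 85
combine b(61), c(65) → 126
combine f(77), d(79) → 156
combine 85, 126 → 211
combine 156, 211 → 367
d's leaf is at depth 2, giving a 2-bit codeword.

2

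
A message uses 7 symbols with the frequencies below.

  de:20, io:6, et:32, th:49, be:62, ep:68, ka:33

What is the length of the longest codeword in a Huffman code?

4

Merge the two lowest-weight nodes at each step:
merge io(6) and de(20): 26
merge 26 and et(32): 58
merge ka(33) and th(49): 82
merge 58 and be(62): 120
merge ep(68) and 82: 150
merge 120 and 150: 270
Maximum depth reached is 4.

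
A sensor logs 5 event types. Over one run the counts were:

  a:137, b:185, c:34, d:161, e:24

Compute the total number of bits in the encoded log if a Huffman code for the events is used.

Build the Huffman tree bottom-up:
combine e(24), c(34) → 58
combine 58, a(137) → 195
combine d(161), b(185) → 346
combine 195, 346 → 541
The encoded length is the sum of every internal node's weight: 58 + 195 + 346 + 541 = 1140 bits.

1140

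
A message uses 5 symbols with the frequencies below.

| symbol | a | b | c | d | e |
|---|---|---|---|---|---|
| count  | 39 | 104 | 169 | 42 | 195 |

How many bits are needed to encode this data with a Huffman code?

1169

Merge the two smallest weights repeatedly:
a(39) + d(42) → 81
81 + b(104) → 185
c(169) + 185 → 354
e(195) + 354 → 549
The encoded length is the sum of every internal node's weight: 81 + 185 + 354 + 549 = 1169 bits.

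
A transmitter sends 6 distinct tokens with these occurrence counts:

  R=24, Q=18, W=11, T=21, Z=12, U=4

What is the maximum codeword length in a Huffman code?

4

Merge the two lowest-weight nodes at each step:
U(4) + W(11) → 15
Z(12) + 15 → 27
Q(18) + T(21) → 39
R(24) + 27 → 51
39 + 51 → 90
The rarest symbols sit at the bottom; the longest codeword is 4 bits.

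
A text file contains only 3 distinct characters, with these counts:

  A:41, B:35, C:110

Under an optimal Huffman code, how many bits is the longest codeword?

2

Merge the two lowest-weight nodes at each step:
combine B(35), A(41) → 76
combine 76, C(110) → 186
The rarest symbols sit at the bottom; the longest codeword is 2 bits.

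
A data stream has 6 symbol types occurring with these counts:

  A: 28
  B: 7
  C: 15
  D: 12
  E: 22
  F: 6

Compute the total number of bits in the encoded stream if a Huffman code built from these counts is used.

218

Build the Huffman tree bottom-up:
F(6) + B(7) → 13
D(12) + 13 → 25
C(15) + E(22) → 37
25 + A(28) → 53
37 + 53 → 90
Total encoded bits = sum of merged weights = 13 + 25 + 37 + 53 + 90 = 218.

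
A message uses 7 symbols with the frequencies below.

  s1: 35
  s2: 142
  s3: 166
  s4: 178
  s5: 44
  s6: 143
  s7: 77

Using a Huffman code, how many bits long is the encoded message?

Merge the two smallest weights repeatedly:
merge s1(35) and s5(44): 79
merge s7(77) and 79: 156
merge s2(142) and s6(143): 285
merge 156 and s3(166): 322
merge s4(178) and 285: 463
merge 322 and 463: 785
Each symbol's bit-cost is frequency × depth; summing gives 2090 bits (equivalently 79 + 156 + 285 + 322 + 463 + 785).

2090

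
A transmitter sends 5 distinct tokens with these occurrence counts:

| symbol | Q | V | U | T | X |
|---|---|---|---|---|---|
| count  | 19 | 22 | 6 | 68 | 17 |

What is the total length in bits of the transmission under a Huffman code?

Merge the two smallest weights repeatedly:
merge U(6) and X(17): 23
merge Q(19) and V(22): 41
merge 23 and 41: 64
merge 64 and T(68): 132
Each symbol's bit-cost is frequency × depth; summing gives 260 bits (equivalently 23 + 41 + 64 + 132).

260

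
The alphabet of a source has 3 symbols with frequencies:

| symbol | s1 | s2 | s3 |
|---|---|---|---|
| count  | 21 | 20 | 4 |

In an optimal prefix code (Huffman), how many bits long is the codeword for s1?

Repeatedly merge the two smallest:
s3(4) + s2(20) → 24
s1(21) + 24 → 45
s1 is merged only at the final step, so code length = 1.

1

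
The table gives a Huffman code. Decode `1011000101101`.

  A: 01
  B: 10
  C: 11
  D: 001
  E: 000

BCEBCA

Read left to right; each codeword is recognised as soon as it completes (prefix code):
  10→B | 11→C | 000→E | 10→B | 11→C | 01→A
Decoded message: BCEBCA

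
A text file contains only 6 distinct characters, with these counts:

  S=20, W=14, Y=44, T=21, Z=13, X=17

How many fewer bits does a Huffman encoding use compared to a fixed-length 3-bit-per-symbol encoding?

Fixed-length: 3 bits × 129 symbols = 387 bits.
Huffman merges:
combine Z(13), W(14) → 27
combine X(17), S(20) → 37
combine T(21), 27 → 48
combine 37, Y(44) → 81
combine 48, 81 → 129
Huffman total = 27 + 37 + 48 + 81 + 129 = 322 bits.
Saving = 387 − 322 = 65 bits.

65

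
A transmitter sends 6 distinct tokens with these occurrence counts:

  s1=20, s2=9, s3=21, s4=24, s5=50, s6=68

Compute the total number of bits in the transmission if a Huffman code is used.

Merge the two smallest weights repeatedly:
merge s2(9) and s1(20): 29
merge s3(21) and s4(24): 45
merge 29 and 45: 74
merge s5(50) and s6(68): 118
merge 74 and 118: 192
Total encoded bits = sum of merged weights = 29 + 45 + 74 + 118 + 192 = 458.

458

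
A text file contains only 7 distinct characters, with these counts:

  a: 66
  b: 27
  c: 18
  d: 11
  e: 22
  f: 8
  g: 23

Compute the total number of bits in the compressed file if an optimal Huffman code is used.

449

Greedily combine the two least-frequent nodes:
f(8) + d(11) → 19
c(18) + 19 → 37
e(22) + g(23) → 45
b(27) + 37 → 64
45 + 64 → 109
a(66) + 109 → 175
Each symbol's bit-cost is frequency × depth; summing gives 449 bits (equivalently 19 + 37 + 45 + 64 + 109 + 175).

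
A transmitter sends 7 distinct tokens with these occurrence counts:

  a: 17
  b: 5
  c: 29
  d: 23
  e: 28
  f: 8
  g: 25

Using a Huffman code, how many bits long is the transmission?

Build the Huffman tree bottom-up:
combine b(5), f(8) → 13
combine 13, a(17) → 30
combine d(23), g(25) → 48
combine e(28), c(29) → 57
combine 30, 48 → 78
combine 57, 78 → 135
Total encoded bits = sum of merged weights = 13 + 30 + 48 + 57 + 78 + 135 = 361.

361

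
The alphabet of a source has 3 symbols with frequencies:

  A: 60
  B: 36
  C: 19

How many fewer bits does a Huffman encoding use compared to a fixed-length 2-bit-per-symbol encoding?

Fixed-length: 2 bits × 115 symbols = 230 bits.
Huffman merges:
combine C(19), B(36) → 55
combine 55, A(60) → 115
Huffman total = 55 + 115 = 170 bits.
Saving = 230 − 170 = 60 bits.

60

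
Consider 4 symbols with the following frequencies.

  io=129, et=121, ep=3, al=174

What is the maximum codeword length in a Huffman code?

Merge the two lowest-weight nodes at each step:
ep(3) + et(121) → 124
124 + io(129) → 253
al(174) + 253 → 427
The first pair merged (ep, et) ends up deepest, at depth 3.

3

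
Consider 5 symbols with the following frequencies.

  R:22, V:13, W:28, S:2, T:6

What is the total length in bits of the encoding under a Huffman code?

Merge the two smallest weights repeatedly:
merge S(2) and T(6): 8
merge 8 and V(13): 21
merge 21 and R(22): 43
merge W(28) and 43: 71
Total encoded bits = sum of merged weights = 8 + 21 + 43 + 71 = 143.

143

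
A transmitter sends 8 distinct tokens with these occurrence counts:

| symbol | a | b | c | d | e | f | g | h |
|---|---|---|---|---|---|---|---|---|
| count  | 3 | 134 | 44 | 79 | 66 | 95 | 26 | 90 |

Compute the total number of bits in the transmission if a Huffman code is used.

1484

Greedily combine the two least-frequent nodes:
merge a(3) and g(26): 29
merge 29 and c(44): 73
merge e(66) and 73: 139
merge d(79) and h(90): 169
merge f(95) and b(134): 229
merge 139 and 169: 308
merge 229 and 308: 537
The encoded length is the sum of every internal node's weight: 29 + 73 + 139 + 169 + 229 + 308 + 537 = 1484 bits.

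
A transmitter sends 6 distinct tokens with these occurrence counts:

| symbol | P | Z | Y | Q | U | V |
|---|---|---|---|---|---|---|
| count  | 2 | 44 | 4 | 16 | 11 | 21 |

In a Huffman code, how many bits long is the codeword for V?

2

Build the tree from the bottom:
combine P(2), Y(4) → 6
combine 6, U(11) → 17
combine Q(16), 17 → 33
combine V(21), 33 → 54
combine Z(44), 54 → 98
V sits 2 levels below the root, so its codeword is 2 bits.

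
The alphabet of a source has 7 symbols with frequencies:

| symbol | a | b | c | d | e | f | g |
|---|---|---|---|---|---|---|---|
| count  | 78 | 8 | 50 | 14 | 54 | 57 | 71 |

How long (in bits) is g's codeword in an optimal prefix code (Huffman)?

Repeatedly merge the two smallest:
b(8) + d(14) → 22
22 + c(50) → 72
e(54) + f(57) → 111
g(71) + 72 → 143
a(78) + 111 → 189
143 + 189 → 332
g's leaf is at depth 2, giving a 2-bit codeword.

2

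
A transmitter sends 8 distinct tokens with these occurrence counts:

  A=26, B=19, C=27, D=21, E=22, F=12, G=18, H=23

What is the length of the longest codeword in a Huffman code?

Merge the two lowest-weight nodes at each step:
F(12) + G(18) → 30
B(19) + D(21) → 40
E(22) + H(23) → 45
A(26) + C(27) → 53
30 + 40 → 70
45 + 53 → 98
70 + 98 → 168
The rarest symbols sit at the bottom; the longest codeword is 3 bits.

3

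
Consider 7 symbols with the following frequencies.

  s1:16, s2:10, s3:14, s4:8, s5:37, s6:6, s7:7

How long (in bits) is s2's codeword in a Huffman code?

4

Huffman merges, smallest pair first:
merge s6(6) and s7(7): 13
merge s4(8) and s2(10): 18
merge 13 and s3(14): 27
merge s1(16) and 18: 34
merge 27 and 34: 61
merge s5(37) and 61: 98
s2 sits 4 levels below the root, so its codeword is 4 bits.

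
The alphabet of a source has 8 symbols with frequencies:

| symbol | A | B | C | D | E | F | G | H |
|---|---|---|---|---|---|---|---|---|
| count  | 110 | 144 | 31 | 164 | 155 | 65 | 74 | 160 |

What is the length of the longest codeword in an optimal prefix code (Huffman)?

4

Merge the two lowest-weight nodes at each step:
C(31) + F(65) → 96
G(74) + 96 → 170
A(110) + B(144) → 254
E(155) + H(160) → 315
D(164) + 170 → 334
254 + 315 → 569
334 + 569 → 903
Maximum depth reached is 4.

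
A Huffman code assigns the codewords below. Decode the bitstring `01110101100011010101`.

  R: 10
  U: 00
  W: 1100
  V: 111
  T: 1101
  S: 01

Read left to right; each codeword is recognised as soon as it completes (prefix code):
  01→S | 1101→T | 01→S | 10→R | 00→U | 1101→T | 01→S | 01→S
Decoded message: STSRUTSS

STSRUTSS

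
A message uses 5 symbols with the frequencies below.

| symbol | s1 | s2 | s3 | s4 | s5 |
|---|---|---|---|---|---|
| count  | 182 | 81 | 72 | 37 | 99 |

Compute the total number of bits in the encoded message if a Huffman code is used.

1049

Greedily combine the two least-frequent nodes:
merge s4(37) and s3(72): 109
merge s2(81) and s5(99): 180
merge 109 and 180: 289
merge s1(182) and 289: 471
Each symbol's bit-cost is frequency × depth; summing gives 1049 bits (equivalently 109 + 180 + 289 + 471).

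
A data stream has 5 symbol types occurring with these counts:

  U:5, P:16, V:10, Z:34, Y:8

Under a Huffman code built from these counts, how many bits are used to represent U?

Repeatedly merge the two smallest:
combine U(5), Y(8) → 13
combine V(10), 13 → 23
combine P(16), 23 → 39
combine Z(34), 39 → 73
The subtree containing U is merged 4 times, so code length = 4.

4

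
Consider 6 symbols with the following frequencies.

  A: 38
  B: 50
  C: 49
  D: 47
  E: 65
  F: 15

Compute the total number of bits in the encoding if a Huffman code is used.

677

Merge the two smallest weights repeatedly:
combine F(15), A(38) → 53
combine D(47), C(49) → 96
combine B(50), 53 → 103
combine E(65), 96 → 161
combine 103, 161 → 264
The encoded length is the sum of every internal node's weight: 53 + 96 + 103 + 161 + 264 = 677 bits.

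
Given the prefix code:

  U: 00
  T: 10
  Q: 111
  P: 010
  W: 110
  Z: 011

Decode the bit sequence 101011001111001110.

Read left to right; each codeword is recognised as soon as it completes (prefix code):
  10→T | 10→T | 110→W | 011→Z | 110→W | 011→Z | 10→T
Decoded message: TTWZWZT

TTWZWZT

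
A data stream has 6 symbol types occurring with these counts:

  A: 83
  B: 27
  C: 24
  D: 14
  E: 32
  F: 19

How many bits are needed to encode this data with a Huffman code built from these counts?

464

Greedily combine the two least-frequent nodes:
D(14) + F(19) → 33
C(24) + B(27) → 51
E(32) + 33 → 65
51 + 65 → 116
A(83) + 116 → 199
Total encoded bits = sum of merged weights = 33 + 51 + 65 + 116 + 199 = 464.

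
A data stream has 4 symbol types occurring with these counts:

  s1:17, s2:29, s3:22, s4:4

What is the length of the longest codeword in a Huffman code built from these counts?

3

Merge the two lowest-weight nodes at each step:
combine s4(4), s1(17) → 21
combine 21, s3(22) → 43
combine s2(29), 43 → 72
The first pair merged (s4, s1) ends up deepest, at depth 3.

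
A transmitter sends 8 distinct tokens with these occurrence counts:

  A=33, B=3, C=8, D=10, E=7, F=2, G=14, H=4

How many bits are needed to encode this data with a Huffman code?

206

Build the Huffman tree bottom-up:
F(2) + B(3) → 5
H(4) + 5 → 9
E(7) + C(8) → 15
9 + D(10) → 19
G(14) + 15 → 29
19 + 29 → 48
A(33) + 48 → 81
Total encoded bits = sum of merged weights = 5 + 9 + 15 + 19 + 29 + 48 + 81 = 206.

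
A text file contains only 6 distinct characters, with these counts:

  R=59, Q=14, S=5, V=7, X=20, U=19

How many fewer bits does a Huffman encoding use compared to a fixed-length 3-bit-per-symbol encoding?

106

Fixed-length: 3 bits × 124 symbols = 372 bits.
Huffman merges:
combine S(5), V(7) → 12
combine 12, Q(14) → 26
combine U(19), X(20) → 39
combine 26, 39 → 65
combine R(59), 65 → 124
Huffman total = 12 + 26 + 39 + 65 + 124 = 266 bits.
Saving = 372 − 266 = 106 bits.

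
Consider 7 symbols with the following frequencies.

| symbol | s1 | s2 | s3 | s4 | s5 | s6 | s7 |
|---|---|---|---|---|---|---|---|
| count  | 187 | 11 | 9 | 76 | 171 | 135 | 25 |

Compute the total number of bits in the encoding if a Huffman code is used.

1414

Greedily combine the two least-frequent nodes:
combine s3(9), s2(11) → 20
combine 20, s7(25) → 45
combine 45, s4(76) → 121
combine 121, s6(135) → 256
combine s5(171), s1(187) → 358
combine 256, 358 → 614
Each symbol's bit-cost is frequency × depth; summing gives 1414 bits (equivalently 20 + 45 + 121 + 256 + 358 + 614).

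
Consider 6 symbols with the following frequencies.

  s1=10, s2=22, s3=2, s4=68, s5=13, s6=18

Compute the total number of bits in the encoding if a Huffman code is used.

Build the Huffman tree bottom-up:
s3(2) + s1(10) → 12
12 + s5(13) → 25
s6(18) + s2(22) → 40
25 + 40 → 65
65 + s4(68) → 133
The encoded length is the sum of every internal node's weight: 12 + 25 + 40 + 65 + 133 = 275 bits.

275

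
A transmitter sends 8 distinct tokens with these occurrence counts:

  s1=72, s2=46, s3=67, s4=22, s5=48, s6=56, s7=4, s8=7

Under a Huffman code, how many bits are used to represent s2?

Repeatedly merge the two smallest:
s7(4) + s8(7) → 11
11 + s4(22) → 33
33 + s2(46) → 79
s5(48) + s6(56) → 104
s3(67) + s1(72) → 139
79 + 104 → 183
139 + 183 → 322
s2's leaf is at depth 3, giving a 3-bit codeword.

3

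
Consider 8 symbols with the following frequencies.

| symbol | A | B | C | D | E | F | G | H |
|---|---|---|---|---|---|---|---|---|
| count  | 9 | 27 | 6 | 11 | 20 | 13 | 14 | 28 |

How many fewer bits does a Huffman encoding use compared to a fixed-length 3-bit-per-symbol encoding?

Fixed-length: 3 bits × 128 symbols = 384 bits.
Huffman merges:
combine C(6), A(9) → 15
combine D(11), F(13) → 24
combine G(14), 15 → 29
combine E(20), 24 → 44
combine B(27), H(28) → 55
combine 29, 44 → 73
combine 55, 73 → 128
Huffman total = 15 + 24 + 29 + 44 + 55 + 73 + 128 = 368 bits.
Saving = 384 − 368 = 16 bits.

16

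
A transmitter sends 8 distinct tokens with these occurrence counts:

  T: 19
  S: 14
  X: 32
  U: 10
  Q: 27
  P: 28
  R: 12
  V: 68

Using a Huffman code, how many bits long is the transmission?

Build the Huffman tree bottom-up:
merge U(10) and R(12): 22
merge S(14) and T(19): 33
merge 22 and Q(27): 49
merge P(28) and X(32): 60
merge 33 and 49: 82
merge 60 and V(68): 128
merge 82 and 128: 210
Total encoded bits = sum of merged weights = 22 + 33 + 49 + 60 + 82 + 128 + 210 = 584.

584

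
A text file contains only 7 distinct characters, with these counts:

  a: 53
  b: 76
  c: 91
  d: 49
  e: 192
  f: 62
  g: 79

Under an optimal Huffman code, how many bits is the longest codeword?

Merge the two lowest-weight nodes at each step:
d(49) + a(53) → 102
f(62) + b(76) → 138
g(79) + c(91) → 170
102 + 138 → 240
170 + e(192) → 362
240 + 362 → 602
Maximum depth reached is 3.

3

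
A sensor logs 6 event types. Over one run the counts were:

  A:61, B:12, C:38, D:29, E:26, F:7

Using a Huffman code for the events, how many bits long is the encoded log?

410

Build the Huffman tree bottom-up:
combine F(7), B(12) → 19
combine 19, E(26) → 45
combine D(29), C(38) → 67
combine 45, A(61) → 106
combine 67, 106 → 173
The encoded length is the sum of every internal node's weight: 19 + 45 + 67 + 106 + 173 = 410 bits.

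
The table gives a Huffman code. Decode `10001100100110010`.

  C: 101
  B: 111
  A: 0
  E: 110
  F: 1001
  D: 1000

Read left to right; each codeword is recognised as soon as it completes (prefix code):
  1000→D | 110→E | 0→A | 1001→F | 1001→F | 0→A
Decoded message: DEAFFA

DEAFFA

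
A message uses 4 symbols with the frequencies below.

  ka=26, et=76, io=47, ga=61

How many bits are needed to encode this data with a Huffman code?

Merge the two smallest weights repeatedly:
combine ka(26), io(47) → 73
combine ga(61), 73 → 134
combine et(76), 134 → 210
Each symbol's bit-cost is frequency × depth; summing gives 417 bits (equivalently 73 + 134 + 210).

417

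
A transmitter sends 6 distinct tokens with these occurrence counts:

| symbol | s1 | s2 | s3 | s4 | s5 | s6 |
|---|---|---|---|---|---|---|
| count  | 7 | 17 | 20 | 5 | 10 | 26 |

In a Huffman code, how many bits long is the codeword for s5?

Huffman merges, smallest pair first:
combine s4(5), s1(7) → 12
combine s5(10), 12 → 22
combine s2(17), s3(20) → 37
combine 22, s6(26) → 48
combine 37, 48 → 85
The subtree containing s5 is merged 3 times, so code length = 3.

3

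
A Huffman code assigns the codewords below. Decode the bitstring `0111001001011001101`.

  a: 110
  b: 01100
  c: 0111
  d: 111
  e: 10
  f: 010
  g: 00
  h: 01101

cgefah

Read left to right; each codeword is recognised as soon as it completes (prefix code):
  0111→c | 00→g | 10→e | 010→f | 110→a | 01101→h
Decoded message: cgefah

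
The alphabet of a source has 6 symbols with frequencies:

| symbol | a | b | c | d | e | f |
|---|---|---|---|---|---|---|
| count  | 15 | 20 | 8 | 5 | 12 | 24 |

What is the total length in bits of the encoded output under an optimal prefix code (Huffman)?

206

Merge the two smallest weights repeatedly:
d(5) + c(8) → 13
e(12) + 13 → 25
a(15) + b(20) → 35
f(24) + 25 → 49
35 + 49 → 84
Each symbol's bit-cost is frequency × depth; summing gives 206 bits (equivalently 13 + 25 + 35 + 49 + 84).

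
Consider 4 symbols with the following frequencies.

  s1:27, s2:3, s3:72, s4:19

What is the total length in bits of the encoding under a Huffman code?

Greedily combine the two least-frequent nodes:
merge s2(3) and s4(19): 22
merge 22 and s1(27): 49
merge 49 and s3(72): 121
Each symbol's bit-cost is frequency × depth; summing gives 192 bits (equivalently 22 + 49 + 121).

192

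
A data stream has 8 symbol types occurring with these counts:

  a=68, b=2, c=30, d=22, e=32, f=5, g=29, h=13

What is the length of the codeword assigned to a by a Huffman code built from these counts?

2

Build the tree from the bottom:
merge b(2) and f(5): 7
merge 7 and h(13): 20
merge 20 and d(22): 42
merge g(29) and c(30): 59
merge e(32) and 42: 74
merge 59 and a(68): 127
merge 74 and 127: 201
a sits 2 levels below the root, so its codeword is 2 bits.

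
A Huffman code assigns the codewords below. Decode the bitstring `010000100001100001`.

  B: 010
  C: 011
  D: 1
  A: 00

Read left to right; each codeword is recognised as soon as it completes (prefix code):
  010→B | 00→A | 010→B | 00→A | 011→C | 00→A | 00→A | 1→D
Decoded message: BABACAAD

BABACAAD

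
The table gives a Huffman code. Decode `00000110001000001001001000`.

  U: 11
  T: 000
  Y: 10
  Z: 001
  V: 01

Read left to right; each codeword is recognised as soon as it completes (prefix code):
  000→T | 001→Z | 10→Y | 001→Z | 000→T | 001→Z | 001→Z | 001→Z | 000→T
Decoded message: TZYZTZZZT

TZYZTZZZT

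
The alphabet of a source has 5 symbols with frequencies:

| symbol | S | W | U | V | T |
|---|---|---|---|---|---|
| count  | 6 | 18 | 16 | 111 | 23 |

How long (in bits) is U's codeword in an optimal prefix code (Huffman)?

Repeatedly merge the two smallest:
merge S(6) and U(16): 22
merge W(18) and 22: 40
merge T(23) and 40: 63
merge 63 and V(111): 174
U's leaf is at depth 4, giving a 4-bit codeword.

4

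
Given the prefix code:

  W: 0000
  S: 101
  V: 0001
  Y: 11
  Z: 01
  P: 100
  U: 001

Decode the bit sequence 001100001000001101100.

Read left to right; each codeword is recognised as soon as it completes (prefix code):
  001→U | 100→P | 001→U | 0000→W | 01→Z | 101→S | 100→P
Decoded message: UPUWZSP

UPUWZSP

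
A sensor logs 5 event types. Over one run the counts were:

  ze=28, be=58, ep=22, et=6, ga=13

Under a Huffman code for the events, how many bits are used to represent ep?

3

Repeatedly merge the two smallest:
merge et(6) and ga(13): 19
merge 19 and ep(22): 41
merge ze(28) and 41: 69
merge be(58) and 69: 127
ep's leaf is at depth 3, giving a 3-bit codeword.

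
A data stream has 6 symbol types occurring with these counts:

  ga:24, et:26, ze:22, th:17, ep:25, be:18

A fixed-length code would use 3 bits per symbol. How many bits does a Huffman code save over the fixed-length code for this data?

51

Fixed-length: 3 bits × 132 symbols = 396 bits.
Huffman merges:
th(17) + be(18) → 35
ze(22) + ga(24) → 46
ep(25) + et(26) → 51
35 + 46 → 81
51 + 81 → 132
Huffman total = 35 + 46 + 51 + 81 + 132 = 345 bits.
Saving = 396 − 345 = 51 bits.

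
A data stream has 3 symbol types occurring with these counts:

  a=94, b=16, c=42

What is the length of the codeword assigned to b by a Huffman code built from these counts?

2

Huffman merges, smallest pair first:
combine b(16), c(42) → 58
combine 58, a(94) → 152
b's leaf is at depth 2, giving a 2-bit codeword.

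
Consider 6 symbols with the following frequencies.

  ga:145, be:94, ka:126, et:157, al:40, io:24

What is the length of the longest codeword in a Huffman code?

4

Merge the two lowest-weight nodes at each step:
merge io(24) and al(40): 64
merge 64 and be(94): 158
merge ka(126) and ga(145): 271
merge et(157) and 158: 315
merge 271 and 315: 586
The rarest symbols sit at the bottom; the longest codeword is 4 bits.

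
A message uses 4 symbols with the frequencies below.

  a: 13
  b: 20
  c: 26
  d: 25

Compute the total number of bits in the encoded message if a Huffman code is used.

Greedily combine the two least-frequent nodes:
combine a(13), b(20) → 33
combine d(25), c(26) → 51
combine 33, 51 → 84
Each symbol's bit-cost is frequency × depth; summing gives 168 bits (equivalently 33 + 51 + 84).

168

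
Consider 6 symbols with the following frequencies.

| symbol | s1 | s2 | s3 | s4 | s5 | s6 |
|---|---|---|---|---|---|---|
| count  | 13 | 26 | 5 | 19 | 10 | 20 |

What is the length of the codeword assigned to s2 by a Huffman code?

Huffman merges, smallest pair first:
s3(5) + s5(10) → 15
s1(13) + 15 → 28
s4(19) + s6(20) → 39
s2(26) + 28 → 54
39 + 54 → 93
s2's leaf is at depth 2, giving a 2-bit codeword.

2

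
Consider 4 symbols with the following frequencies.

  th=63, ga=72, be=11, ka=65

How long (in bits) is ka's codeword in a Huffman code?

2

Repeatedly merge the two smallest:
combine be(11), th(63) → 74
combine ka(65), ga(72) → 137
combine 74, 137 → 211
ka sits 2 levels below the root, so its codeword is 2 bits.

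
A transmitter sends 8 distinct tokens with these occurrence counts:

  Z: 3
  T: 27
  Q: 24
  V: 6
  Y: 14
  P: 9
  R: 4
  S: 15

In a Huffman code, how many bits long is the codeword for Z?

5

Repeatedly merge the two smallest:
Z(3) + R(4) → 7
V(6) + 7 → 13
P(9) + 13 → 22
Y(14) + S(15) → 29
22 + Q(24) → 46
T(27) + 29 → 56
46 + 56 → 102
Z sits 5 levels below the root, so its codeword is 5 bits.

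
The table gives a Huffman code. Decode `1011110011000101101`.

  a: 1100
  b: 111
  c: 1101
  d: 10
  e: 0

dbdeaedc

Read left to right; each codeword is recognised as soon as it completes (prefix code):
  10→d | 111→b | 10→d | 0→e | 1100→a | 0→e | 10→d | 1101→c
Decoded message: dbdeaedc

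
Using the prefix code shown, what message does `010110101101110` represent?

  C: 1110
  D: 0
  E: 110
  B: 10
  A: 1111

DBEBEC

Read left to right; each codeword is recognised as soon as it completes (prefix code):
  0→D | 10→B | 110→E | 10→B | 110→E | 1110→C
Decoded message: DBEBEC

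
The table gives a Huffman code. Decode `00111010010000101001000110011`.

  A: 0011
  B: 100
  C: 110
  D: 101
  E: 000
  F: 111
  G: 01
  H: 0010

ADHEDHAA

Read left to right; each codeword is recognised as soon as it completes (prefix code):
  0011→A | 101→D | 0010→H | 000→E | 101→D | 0010→H | 0011→A | 0011→A
Decoded message: ADHEDHAA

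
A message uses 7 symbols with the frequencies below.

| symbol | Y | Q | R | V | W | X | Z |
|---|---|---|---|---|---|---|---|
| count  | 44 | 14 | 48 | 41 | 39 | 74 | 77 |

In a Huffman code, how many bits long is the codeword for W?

4

Build the tree from the bottom:
combine Q(14), W(39) → 53
combine V(41), Y(44) → 85
combine R(48), 53 → 101
combine X(74), Z(77) → 151
combine 85, 101 → 186
combine 151, 186 → 337
W sits 4 levels below the root, so its codeword is 4 bits.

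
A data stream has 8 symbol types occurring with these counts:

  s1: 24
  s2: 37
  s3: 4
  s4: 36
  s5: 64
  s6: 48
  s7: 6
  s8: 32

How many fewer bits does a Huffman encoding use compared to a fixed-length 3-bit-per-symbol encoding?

68

Fixed-length: 3 bits × 251 symbols = 753 bits.
Huffman merges:
s3(4) + s7(6) → 10
10 + s1(24) → 34
s8(32) + 34 → 66
s4(36) + s2(37) → 73
s6(48) + s5(64) → 112
66 + 73 → 139
112 + 139 → 251
Huffman total = 10 + 34 + 66 + 73 + 112 + 139 + 251 = 685 bits.
Saving = 753 − 685 = 68 bits.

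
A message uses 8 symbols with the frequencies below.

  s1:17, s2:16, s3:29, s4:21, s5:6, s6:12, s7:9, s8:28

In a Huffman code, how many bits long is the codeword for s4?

Build the tree from the bottom:
combine s5(6), s7(9) → 15
combine s6(12), 15 → 27
combine s2(16), s1(17) → 33
combine s4(21), 27 → 48
combine s8(28), s3(29) → 57
combine 33, 48 → 81
combine 57, 81 → 138
s4's leaf is at depth 3, giving a 3-bit codeword.

3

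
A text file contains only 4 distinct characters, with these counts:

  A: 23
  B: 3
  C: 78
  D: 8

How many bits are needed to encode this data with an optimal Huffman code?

Build the Huffman tree bottom-up:
combine B(3), D(8) → 11
combine 11, A(23) → 34
combine 34, C(78) → 112
The encoded length is the sum of every internal node's weight: 11 + 34 + 112 = 157 bits.

157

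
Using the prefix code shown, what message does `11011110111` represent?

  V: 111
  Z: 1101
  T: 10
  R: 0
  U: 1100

Read left to right; each codeword is recognised as soon as it completes (prefix code):
  1101→Z | 111→V | 0→R | 111→V
Decoded message: ZVRV

ZVRV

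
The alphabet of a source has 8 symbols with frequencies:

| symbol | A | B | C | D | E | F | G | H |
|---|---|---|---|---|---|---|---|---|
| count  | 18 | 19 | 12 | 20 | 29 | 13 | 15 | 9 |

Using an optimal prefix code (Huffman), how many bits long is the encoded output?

Greedily combine the two least-frequent nodes:
combine H(9), C(12) → 21
combine F(13), G(15) → 28
combine A(18), B(19) → 37
combine D(20), 21 → 41
combine 28, E(29) → 57
combine 37, 41 → 78
combine 57, 78 → 135
Each symbol's bit-cost is frequency × depth; summing gives 397 bits (equivalently 21 + 28 + 37 + 41 + 57 + 78 + 135).

397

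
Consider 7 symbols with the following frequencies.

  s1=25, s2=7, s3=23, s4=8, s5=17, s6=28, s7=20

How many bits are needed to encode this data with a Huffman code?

Greedily combine the two least-frequent nodes:
merge s2(7) and s4(8): 15
merge 15 and s5(17): 32
merge s7(20) and s3(23): 43
merge s1(25) and s6(28): 53
merge 32 and 43: 75
merge 53 and 75: 128
Total encoded bits = sum of merged weights = 15 + 32 + 43 + 53 + 75 + 128 = 346.

346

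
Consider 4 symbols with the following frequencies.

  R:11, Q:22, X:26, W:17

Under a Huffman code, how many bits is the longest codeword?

2

Merge the two lowest-weight nodes at each step:
combine R(11), W(17) → 28
combine Q(22), X(26) → 48
combine 28, 48 → 76
The rarest symbols sit at the bottom; the longest codeword is 2 bits.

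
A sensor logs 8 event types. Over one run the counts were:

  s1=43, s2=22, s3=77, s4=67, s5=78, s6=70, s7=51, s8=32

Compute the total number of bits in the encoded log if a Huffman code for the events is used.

Build the Huffman tree bottom-up:
merge s2(22) and s8(32): 54
merge s1(43) and s7(51): 94
merge 54 and s4(67): 121
merge s6(70) and s3(77): 147
merge s5(78) and 94: 172
merge 121 and 147: 268
merge 172 and 268: 440
Each symbol's bit-cost is frequency × depth; summing gives 1296 bits (equivalently 54 + 94 + 121 + 147 + 172 + 268 + 440).

1296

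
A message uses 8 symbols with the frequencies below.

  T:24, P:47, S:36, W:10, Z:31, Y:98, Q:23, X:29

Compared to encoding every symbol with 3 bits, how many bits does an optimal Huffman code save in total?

65

Fixed-length: 3 bits × 298 symbols = 894 bits.
Huffman merges:
W(10) + Q(23) → 33
T(24) + X(29) → 53
Z(31) + 33 → 64
S(36) + P(47) → 83
53 + 64 → 117
83 + Y(98) → 181
117 + 181 → 298
Huffman total = 33 + 53 + 64 + 83 + 117 + 181 + 298 = 829 bits.
Saving = 894 − 829 = 65 bits.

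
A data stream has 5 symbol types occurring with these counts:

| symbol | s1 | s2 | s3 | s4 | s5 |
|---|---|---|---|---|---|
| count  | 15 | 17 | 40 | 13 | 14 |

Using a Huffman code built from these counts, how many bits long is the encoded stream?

Build the Huffman tree bottom-up:
s4(13) + s5(14) → 27
s1(15) + s2(17) → 32
27 + 32 → 59
s3(40) + 59 → 99
The encoded length is the sum of every internal node's weight: 27 + 32 + 59 + 99 = 217 bits.

217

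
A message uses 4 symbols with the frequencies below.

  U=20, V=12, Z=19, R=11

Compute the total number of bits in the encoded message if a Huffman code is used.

Build the Huffman tree bottom-up:
merge R(11) and V(12): 23
merge Z(19) and U(20): 39
merge 23 and 39: 62
Each symbol's bit-cost is frequency × depth; summing gives 124 bits (equivalently 23 + 39 + 62).

124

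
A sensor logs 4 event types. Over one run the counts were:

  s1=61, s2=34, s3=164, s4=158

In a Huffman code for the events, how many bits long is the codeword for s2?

Repeatedly merge the two smallest:
merge s2(34) and s1(61): 95
merge 95 and s4(158): 253
merge s3(164) and 253: 417
s2 sits 3 levels below the root, so its codeword is 3 bits.

3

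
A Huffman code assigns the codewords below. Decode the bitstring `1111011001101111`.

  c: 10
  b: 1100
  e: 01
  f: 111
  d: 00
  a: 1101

Read left to right; each codeword is recognised as soon as it completes (prefix code):
  111→f | 10→c | 1100→b | 1101→a | 111→f
Decoded message: fcbaf

fcbaf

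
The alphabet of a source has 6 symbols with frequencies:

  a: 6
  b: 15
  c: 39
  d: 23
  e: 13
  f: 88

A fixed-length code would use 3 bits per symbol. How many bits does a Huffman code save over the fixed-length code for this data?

162

Fixed-length: 3 bits × 184 symbols = 552 bits.
Huffman merges:
a(6) + e(13) → 19
b(15) + 19 → 34
d(23) + 34 → 57
c(39) + 57 → 96
f(88) + 96 → 184
Huffman total = 19 + 34 + 57 + 96 + 184 = 390 bits.
Saving = 552 − 390 = 162 bits.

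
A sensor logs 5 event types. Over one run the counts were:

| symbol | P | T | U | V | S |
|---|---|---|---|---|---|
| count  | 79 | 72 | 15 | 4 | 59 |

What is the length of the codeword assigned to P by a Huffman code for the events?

1

Huffman merges, smallest pair first:
combine V(4), U(15) → 19
combine 19, S(59) → 78
combine T(72), 78 → 150
combine P(79), 150 → 229
P sits one level below the root: a 1-bit codeword.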